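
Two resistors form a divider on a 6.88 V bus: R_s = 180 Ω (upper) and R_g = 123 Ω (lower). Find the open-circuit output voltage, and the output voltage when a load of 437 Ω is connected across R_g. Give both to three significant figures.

Open-circuit: V = 6.88 × 123/(180 + 123) = 2.79 V.
With the load, R_g becomes R_g‖R_L = 95.98 Ω, so V = 6.88 × 95.98/276.0 = 2.39 V.

Unloaded: 2.79 V; loaded: 2.39 V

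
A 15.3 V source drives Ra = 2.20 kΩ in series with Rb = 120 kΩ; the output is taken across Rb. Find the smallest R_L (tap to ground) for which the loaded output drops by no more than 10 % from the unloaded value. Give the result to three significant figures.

Output resistance R_th = Ra‖Rb = (2.20 × 120)/122.2 = 2.160 kΩ.
The fractional drop is R_th/(R_th + R_L); requiring this ≤ 0.100 gives R_L ≥ R_th(1/0.100 − 1) = 2.160 × 9.000 = 19.4 kΩ.

R_L(min) ≈ 19.4 kΩ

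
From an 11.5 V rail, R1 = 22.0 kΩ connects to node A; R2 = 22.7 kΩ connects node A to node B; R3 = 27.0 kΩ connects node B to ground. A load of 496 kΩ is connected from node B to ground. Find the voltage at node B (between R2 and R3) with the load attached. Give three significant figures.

V ≈ 4.19 V

At node B, R3 is in parallel with the load: R3‖R_L = 25.61 kΩ.
Below node A the resistance is R2 + (R3‖R_L) = 48.31 kΩ, so V_A = 11.5 × 48.31/70.31 = 7.901 V.
Then V_B = V_A × (R3‖R_L)/(R2 + R3‖R_L) = 7.901 × 25.61/48.31 = 4.19 V.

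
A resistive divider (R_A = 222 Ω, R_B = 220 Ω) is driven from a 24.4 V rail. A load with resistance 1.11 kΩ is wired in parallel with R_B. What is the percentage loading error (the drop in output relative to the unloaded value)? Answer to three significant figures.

The divider's output (Thévenin) resistance is R_A‖R_B = 110.5 Ω.
Fractional drop under load = R_th/(R_th + R_L) = 110.5 / (110.5 + 1110) = 0.09053.
So the output falls by 9.05 %.

9.05 %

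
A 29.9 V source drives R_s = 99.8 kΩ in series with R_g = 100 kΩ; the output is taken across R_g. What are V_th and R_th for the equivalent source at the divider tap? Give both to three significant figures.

V_th is the open-circuit tap voltage: 29.9 × 100/(99.8 + 100) = 15.0 V.
With the supply zeroed, R_s and R_g appear in parallel from the tap: R_th = R_s‖R_g = (99.8 × 100)/199.8 = 49.9 kΩ.

V_th = 15.0 V, R_th = 49.9 kΩ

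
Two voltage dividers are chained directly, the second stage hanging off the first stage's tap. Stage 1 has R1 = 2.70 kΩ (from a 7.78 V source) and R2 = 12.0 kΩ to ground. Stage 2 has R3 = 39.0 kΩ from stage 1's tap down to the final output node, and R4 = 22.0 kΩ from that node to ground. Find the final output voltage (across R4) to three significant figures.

V_out ≈ 2.21 V

Stage 2 presents R3+R4 = 61.00 kΩ as a load on stage 1's tap.
Stage 1's lower leg becomes R2‖(R3+R4) = 10.03 kΩ, so V_mid = 7.78 × 10.03/12.73 = 6.130 V.
Stage 2 is itself unloaded: V_out = V_mid × R4/(R3+R4) = 6.130 × 22.0/61.00 = 2.21 V.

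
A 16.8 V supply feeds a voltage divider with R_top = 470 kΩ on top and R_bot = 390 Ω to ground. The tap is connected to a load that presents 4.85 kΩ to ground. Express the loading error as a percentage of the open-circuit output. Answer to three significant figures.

The divider's output (Thévenin) resistance is R_top‖R_bot = 389.7 Ω.
Fractional drop under load = R_th/(R_th + R_L) = 389.7 / (389.7 + 4850) = 0.07437.
So the output falls by 7.44 %.

7.44 %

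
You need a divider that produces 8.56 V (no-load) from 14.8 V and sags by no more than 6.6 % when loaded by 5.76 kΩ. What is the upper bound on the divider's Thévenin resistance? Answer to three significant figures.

Loading drop = R_th/(R_th + R_L) ≤ 0.0660, so R_th ≤ R_L · ε/(1−ε) = 5.76 kΩ × 0.0660/0.9340 = 407 Ω.

R_th ≤ 407 Ω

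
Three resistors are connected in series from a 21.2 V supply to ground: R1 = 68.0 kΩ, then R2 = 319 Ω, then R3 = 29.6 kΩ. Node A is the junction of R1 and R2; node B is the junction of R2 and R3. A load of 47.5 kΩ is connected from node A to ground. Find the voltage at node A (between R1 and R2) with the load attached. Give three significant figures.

V ≈ 4.51 V

Below node A the series string R2+R3 = 29920 Ω sits in parallel with the 47500 Ω load: 18360 Ω.
V_A = 21.2 × 18360/(68000 + 18360) = 4.51 V.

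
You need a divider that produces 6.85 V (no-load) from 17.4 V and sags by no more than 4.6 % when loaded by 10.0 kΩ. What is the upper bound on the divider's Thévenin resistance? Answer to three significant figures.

Loading drop = R_th/(R_th + R_L) ≤ 0.0460, so R_th ≤ R_L · ε/(1−ε) = 10.0 kΩ × 0.0460/0.9540 = 482 Ω.
(Any R1, R2 with R2/(R1+R2) = 0.394 and R1‖R2 ≤ 482 Ω will meet the spec.)

R_th ≤ 482 Ω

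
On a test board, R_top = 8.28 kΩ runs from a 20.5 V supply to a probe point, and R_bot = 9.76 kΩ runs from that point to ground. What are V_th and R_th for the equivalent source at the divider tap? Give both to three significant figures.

V_th is the open-circuit tap voltage: 20.5 × 9.76/(8.28 + 9.76) = 11.1 V.
With the supply zeroed, R_top and R_bot appear in parallel from the tap: R_th = R_top‖R_bot = (8.28 × 9.76)/18.04 = 4.48 kΩ.

V_th = 11.1 V, R_th = 4.48 kΩ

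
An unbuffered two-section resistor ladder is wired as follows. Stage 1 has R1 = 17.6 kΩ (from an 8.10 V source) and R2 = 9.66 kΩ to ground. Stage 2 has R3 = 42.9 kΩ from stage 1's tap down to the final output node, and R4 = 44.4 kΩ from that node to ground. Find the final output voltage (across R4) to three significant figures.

V_out ≈ 1.36 V

Stage 2 presents R3+R4 = 87.30 kΩ as a load on stage 1's tap.
Stage 1's lower leg becomes R2‖(R3+R4) = 8.698 kΩ, so V_mid = 8.10 × 8.698/26.30 = 2.679 V.
Stage 2 is itself unloaded: V_out = V_mid × R4/(R3+R4) = 2.679 × 44.4/87.30 = 1.36 V.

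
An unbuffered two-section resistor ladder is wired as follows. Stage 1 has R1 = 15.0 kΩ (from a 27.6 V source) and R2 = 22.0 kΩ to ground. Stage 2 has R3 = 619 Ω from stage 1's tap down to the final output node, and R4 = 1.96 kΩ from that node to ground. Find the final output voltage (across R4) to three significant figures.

Stage 2 presents R3+R4 = 2579 Ω as a load on stage 1's tap.
Stage 1's lower leg becomes R2‖(R3+R4) = 2308 Ω, so V_mid = 27.6 × 2308/17310 = 3.681 V.
Stage 2 is itself unloaded: V_out = V_mid × R4/(R3+R4) = 3.681 × 1960/2579 = 2.80 V.

V_out ≈ 2.80 V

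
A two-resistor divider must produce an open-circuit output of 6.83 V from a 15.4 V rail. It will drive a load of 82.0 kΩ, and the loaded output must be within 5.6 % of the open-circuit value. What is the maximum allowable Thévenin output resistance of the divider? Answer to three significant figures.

R_th ≤ 4.86 kΩ

Loading drop = R_th/(R_th + R_L) ≤ 0.0560, so R_th ≤ R_L · ε/(1−ε) = 82.0 kΩ × 0.0560/0.9440 = 4.86 kΩ.
(Any R1, R2 with R2/(R1+R2) = 0.444 and R1‖R2 ≤ 4.86 kΩ will meet the spec.)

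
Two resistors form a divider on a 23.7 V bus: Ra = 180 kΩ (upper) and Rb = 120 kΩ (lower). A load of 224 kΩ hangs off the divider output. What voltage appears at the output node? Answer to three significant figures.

V_out ≈ 7.17 V

The load sits in parallel with Rb: Rb‖R_L = (120 × 224) / (120 + 224) = 78.14 kΩ.
V_out = 23.7 × 78.14 / (180 + 78.14) = 23.7 × 78.14/258.1 = 7.17 V.
(Unloaded it would have been 9.48 V.)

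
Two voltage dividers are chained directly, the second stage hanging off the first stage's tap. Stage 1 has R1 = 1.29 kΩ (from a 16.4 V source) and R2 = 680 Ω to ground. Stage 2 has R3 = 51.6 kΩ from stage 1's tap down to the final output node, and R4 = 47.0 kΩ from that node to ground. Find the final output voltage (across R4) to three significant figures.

Stage 2 presents R3+R4 = 98600 Ω as a load on stage 1's tap.
Stage 1's lower leg becomes R2‖(R3+R4) = 675.3 Ω, so V_mid = 16.4 × 675.3/1965 = 5.635 V.
Stage 2 is itself unloaded: V_out = V_mid × R4/(R3+R4) = 5.635 × 47000/98600 = 2.69 V.

V_out ≈ 2.69 V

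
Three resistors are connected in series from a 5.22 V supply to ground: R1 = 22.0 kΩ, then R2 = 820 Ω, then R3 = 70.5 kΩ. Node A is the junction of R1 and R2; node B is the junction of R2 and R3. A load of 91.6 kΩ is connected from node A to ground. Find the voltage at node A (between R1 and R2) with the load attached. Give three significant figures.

V ≈ 3.37 V

Below node A the series string R2+R3 = 71320 Ω sits in parallel with the 91600 Ω load: 40100 Ω.
V_A = 5.22 × 40100/(22000 + 40100) = 3.37 V.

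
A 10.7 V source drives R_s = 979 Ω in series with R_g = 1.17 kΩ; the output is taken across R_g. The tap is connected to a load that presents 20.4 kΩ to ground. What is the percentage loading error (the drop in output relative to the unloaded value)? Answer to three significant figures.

2.55 %

The divider's output (Thévenin) resistance is R_s‖R_g = 533.0 Ω.
Fractional drop under load = R_th/(R_th + R_L) = 533.0 / (533.0 + 20400) = 0.02546.
So the output falls by 2.55 %.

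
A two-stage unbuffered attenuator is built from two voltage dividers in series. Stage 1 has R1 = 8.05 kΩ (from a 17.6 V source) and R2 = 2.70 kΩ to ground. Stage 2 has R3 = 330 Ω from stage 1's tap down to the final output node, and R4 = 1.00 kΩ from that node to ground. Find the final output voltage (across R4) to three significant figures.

V_out ≈ 1.32 V

Stage 2 presents R3+R4 = 1330 Ω as a load on stage 1's tap.
Stage 1's lower leg becomes R2‖(R3+R4) = 891.1 Ω, so V_mid = 17.6 × 891.1/8941 = 1.754 V.
Stage 2 is itself unloaded: V_out = V_mid × R4/(R3+R4) = 1.754 × 1000/1330 = 1.32 V.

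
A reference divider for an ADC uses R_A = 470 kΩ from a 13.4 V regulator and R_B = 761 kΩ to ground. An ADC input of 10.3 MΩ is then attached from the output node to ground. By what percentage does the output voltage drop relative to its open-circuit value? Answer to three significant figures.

The divider's output (Thévenin) resistance is R_A‖R_B = 290.6 kΩ.
Fractional drop under load = R_th/(R_th + R_L) = 290.6 / (290.6 + 10300) = 0.02744.
So the output falls by 2.74 %.

2.74 %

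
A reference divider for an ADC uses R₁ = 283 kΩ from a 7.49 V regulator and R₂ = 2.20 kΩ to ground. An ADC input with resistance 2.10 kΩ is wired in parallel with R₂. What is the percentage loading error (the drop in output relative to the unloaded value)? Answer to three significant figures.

The divider's output (Thévenin) resistance is R₁‖R₂ = 2.183 kΩ.
Fractional drop under load = R_th/(R_th + R_L) = 2.183 / (2.183 + 2.10) = 0.5097.
So the output falls by 51.0 %.

51.0 %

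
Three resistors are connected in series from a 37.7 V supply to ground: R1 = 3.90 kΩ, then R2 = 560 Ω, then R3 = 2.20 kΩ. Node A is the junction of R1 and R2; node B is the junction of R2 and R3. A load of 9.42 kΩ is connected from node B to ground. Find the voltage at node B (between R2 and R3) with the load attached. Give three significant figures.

At node B, R3 is in parallel with the load: R3‖R_L = 1783 Ω.
Below node A the resistance is R2 + (R3‖R_L) = 2343 Ω, so V_A = 37.7 × 2343/6243 = 14.15 V.
Then V_B = V_A × (R3‖R_L)/(R2 + R3‖R_L) = 14.15 × 1783/2343 = 10.8 V.

V ≈ 10.8 V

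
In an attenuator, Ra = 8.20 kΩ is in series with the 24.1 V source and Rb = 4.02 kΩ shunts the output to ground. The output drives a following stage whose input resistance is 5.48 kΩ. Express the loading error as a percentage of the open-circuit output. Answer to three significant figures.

33.0 %

The divider's output (Thévenin) resistance is Ra‖Rb = 2.698 kΩ.
Fractional drop under load = R_th/(R_th + R_L) = 2.698 / (2.698 + 5.48) = 0.3299.
So the output falls by 33.0 %.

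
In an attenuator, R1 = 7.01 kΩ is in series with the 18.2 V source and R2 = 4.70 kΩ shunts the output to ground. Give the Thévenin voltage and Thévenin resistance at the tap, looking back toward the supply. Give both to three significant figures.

V_th = 7.30 V, R_th = 2.81 kΩ

V_th is the open-circuit tap voltage: 18.2 × 4.70/(7.01 + 4.70) = 7.30 V.
With the supply zeroed, R1 and R2 appear in parallel from the tap: R_th = R1‖R2 = (7.01 × 4.70)/11.71 = 2.81 kΩ.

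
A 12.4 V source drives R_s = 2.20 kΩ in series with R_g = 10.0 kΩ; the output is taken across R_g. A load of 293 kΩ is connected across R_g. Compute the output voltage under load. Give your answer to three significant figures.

The load sits in parallel with R_g: R_g‖R_L = (10.0 × 293) / (10.0 + 293) = 9.670 kΩ.
V_out = 12.4 × 9.670 / (2.20 + 9.670) = 12.4 × 9.670/11.87 = 10.1 V.
(Unloaded it would have been 10.2 V.)

V_out ≈ 10.1 V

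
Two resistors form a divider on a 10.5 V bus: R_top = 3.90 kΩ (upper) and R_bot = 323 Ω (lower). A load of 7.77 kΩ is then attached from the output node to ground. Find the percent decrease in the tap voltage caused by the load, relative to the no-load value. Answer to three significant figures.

3.70 %

The divider's output (Thévenin) resistance is R_top‖R_bot = 298.3 Ω.
Fractional drop under load = R_th/(R_th + R_L) = 298.3 / (298.3 + 7770) = 0.03697.
So the output falls by 3.70 %.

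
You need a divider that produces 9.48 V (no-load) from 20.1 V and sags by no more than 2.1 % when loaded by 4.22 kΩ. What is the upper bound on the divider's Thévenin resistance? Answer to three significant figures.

R_th ≤ 90.5 Ω

Loading drop = R_th/(R_th + R_L) ≤ 0.0210, so R_th ≤ R_L · ε/(1−ε) = 4.22 kΩ × 0.0210/0.9790 = 90.5 Ω.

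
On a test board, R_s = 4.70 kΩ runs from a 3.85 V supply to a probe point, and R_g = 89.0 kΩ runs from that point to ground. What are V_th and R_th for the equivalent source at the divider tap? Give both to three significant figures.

V_th is the open-circuit tap voltage: 3.85 × 89.0/(4.70 + 89.0) = 3.66 V.
With the supply zeroed, R_s and R_g appear in parallel from the tap: R_th = R_s‖R_g = (4.70 × 89.0)/93.70 = 4.46 kΩ.

V_th = 3.66 V, R_th = 4.46 kΩ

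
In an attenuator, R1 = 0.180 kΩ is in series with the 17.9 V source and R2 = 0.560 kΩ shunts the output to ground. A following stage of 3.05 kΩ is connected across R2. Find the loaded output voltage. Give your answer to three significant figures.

V_out ≈ 13.0 V

The load sits in parallel with R2: R2‖R_L = (560 × 3050) / (560 + 3050) = 473.1 Ω.
V_out = 17.9 × 473.1 / (180 + 473.1) = 17.9 × 473.1/653.1 = 13.0 V.
(Unloaded it would have been 13.5 V.)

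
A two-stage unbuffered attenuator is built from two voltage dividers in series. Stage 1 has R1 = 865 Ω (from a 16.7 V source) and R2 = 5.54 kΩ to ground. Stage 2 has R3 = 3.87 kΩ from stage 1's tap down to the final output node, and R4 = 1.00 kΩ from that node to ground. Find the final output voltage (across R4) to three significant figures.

Stage 2 presents R3+R4 = 4870 Ω as a load on stage 1's tap.
Stage 1's lower leg becomes R2‖(R3+R4) = 2592 Ω, so V_mid = 16.7 × 2592/3457 = 12.52 V.
Stage 2 is itself unloaded: V_out = V_mid × R4/(R3+R4) = 12.52 × 1000/4870 = 2.57 V.

V_out ≈ 2.57 V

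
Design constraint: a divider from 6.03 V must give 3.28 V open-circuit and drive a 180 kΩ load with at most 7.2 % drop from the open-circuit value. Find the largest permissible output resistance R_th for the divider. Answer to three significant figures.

R_th ≤ 14.0 kΩ

Loading drop = R_th/(R_th + R_L) ≤ 0.0720, so R_th ≤ R_L · ε/(1−ε) = 180 kΩ × 0.0720/0.9280 = 14.0 kΩ.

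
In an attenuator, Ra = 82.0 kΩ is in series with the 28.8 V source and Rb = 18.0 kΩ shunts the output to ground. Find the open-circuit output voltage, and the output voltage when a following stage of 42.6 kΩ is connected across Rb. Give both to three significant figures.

Open-circuit: V = 28.8 × 18.0/(82.0 + 18.0) = 5.18 V.
With the load, Rb becomes Rb‖R_L = 12.65 kΩ, so V = 28.8 × 12.65/94.65 = 3.85 V.

Unloaded: 5.18 V; loaded: 3.85 V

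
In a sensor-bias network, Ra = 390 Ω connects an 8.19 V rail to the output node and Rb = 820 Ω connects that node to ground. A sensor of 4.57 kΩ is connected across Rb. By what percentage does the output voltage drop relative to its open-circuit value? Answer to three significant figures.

The divider's output (Thévenin) resistance is Ra‖Rb = 264.3 Ω.
Fractional drop under load = R_th/(R_th + R_L) = 264.3 / (264.3 + 4570) = 0.05467.
So the output falls by 5.47 %.

5.47 %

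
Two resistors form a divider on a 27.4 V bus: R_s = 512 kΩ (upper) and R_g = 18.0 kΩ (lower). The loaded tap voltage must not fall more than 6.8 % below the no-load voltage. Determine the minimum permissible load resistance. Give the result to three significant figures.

R_L(min) ≈ 238 kΩ

Output resistance R_th = R_s‖R_g = (512 × 18.0)/530.0 = 17.39 kΩ.
The fractional drop is R_th/(R_th + R_L); requiring this ≤ 0.0680 gives R_L ≥ R_th(1/0.0680 − 1) = 17.39 × 13.71 = 238 kΩ.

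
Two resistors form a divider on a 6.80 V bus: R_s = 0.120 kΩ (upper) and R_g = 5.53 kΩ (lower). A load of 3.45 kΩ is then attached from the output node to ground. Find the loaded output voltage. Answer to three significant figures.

The load sits in parallel with R_g: R_g‖R_L = (5530 × 3450) / (5530 + 3450) = 2125 Ω.
V_out = 6.80 × 2125 / (120 + 2125) = 6.80 × 2125/2245 = 6.44 V.
(Unloaded it would have been 6.66 V.)

V_out ≈ 6.44 V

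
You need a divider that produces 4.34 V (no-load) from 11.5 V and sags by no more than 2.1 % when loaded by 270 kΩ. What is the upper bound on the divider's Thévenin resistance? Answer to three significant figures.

R_th ≤ 5.79 kΩ

Loading drop = R_th/(R_th + R_L) ≤ 0.0210, so R_th ≤ R_L · ε/(1−ε) = 270 kΩ × 0.0210/0.9790 = 5.79 kΩ.
(Any R1, R2 with R2/(R1+R2) = 0.377 and R1‖R2 ≤ 5.79 kΩ will meet the spec.)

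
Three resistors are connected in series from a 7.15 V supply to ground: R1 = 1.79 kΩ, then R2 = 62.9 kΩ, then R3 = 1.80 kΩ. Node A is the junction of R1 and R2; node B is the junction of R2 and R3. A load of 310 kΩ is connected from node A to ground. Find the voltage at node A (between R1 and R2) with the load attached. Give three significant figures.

V ≈ 6.92 V

Below node A the series string R2+R3 = 64.70 kΩ sits in parallel with the 310 kΩ load: 53.53 kΩ.
V_A = 7.15 × 53.53/(1.79 + 53.53) = 6.92 V.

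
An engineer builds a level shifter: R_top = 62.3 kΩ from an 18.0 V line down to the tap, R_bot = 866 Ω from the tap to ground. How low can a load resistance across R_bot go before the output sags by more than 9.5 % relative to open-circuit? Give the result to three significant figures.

Output resistance R_th = R_top‖R_bot = (62300 × 866)/63170 = 854.1 Ω.
The fractional drop is R_th/(R_th + R_L); requiring this ≤ 0.0950 gives R_L ≥ R_th(1/0.0950 − 1) = 854.1 × 9.526 = 8.14 kΩ.

R_L(min) ≈ 8.14 kΩ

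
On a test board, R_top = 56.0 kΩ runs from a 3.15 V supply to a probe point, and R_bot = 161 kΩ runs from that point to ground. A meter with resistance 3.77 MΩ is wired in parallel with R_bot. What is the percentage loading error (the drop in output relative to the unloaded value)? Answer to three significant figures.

The divider's output (Thévenin) resistance is R_top‖R_bot = 41.55 kΩ.
Fractional drop under load = R_th/(R_th + R_L) = 41.55 / (41.55 + 3770) = 0.01090.
So the output falls by 1.09 %.

1.09 %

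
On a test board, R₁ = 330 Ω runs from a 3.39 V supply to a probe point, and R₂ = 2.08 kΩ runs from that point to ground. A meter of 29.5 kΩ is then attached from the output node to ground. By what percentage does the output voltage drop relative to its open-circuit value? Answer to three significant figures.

The divider's output (Thévenin) resistance is R₁‖R₂ = 284.8 Ω.
Fractional drop under load = R_th/(R_th + R_L) = 284.8 / (284.8 + 29500) = 0.009562.
So the output falls by 0.956 %.

0.956 %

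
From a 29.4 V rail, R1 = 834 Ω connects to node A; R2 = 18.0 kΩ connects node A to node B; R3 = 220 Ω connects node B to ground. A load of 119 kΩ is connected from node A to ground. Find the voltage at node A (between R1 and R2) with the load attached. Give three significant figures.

Below node A the series string R2+R3 = 18220 Ω sits in parallel with the 119000 Ω load: 15800 Ω.
V_A = 29.4 × 15800/(834 + 15800) = 27.9 V.

V ≈ 27.9 V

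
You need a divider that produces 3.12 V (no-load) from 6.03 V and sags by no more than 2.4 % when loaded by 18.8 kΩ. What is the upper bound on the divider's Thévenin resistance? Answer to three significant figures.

Loading drop = R_th/(R_th + R_L) ≤ 0.0240, so R_th ≤ R_L · ε/(1−ε) = 18.8 kΩ × 0.0240/0.9760 = 462 Ω.

R_th ≤ 462 Ω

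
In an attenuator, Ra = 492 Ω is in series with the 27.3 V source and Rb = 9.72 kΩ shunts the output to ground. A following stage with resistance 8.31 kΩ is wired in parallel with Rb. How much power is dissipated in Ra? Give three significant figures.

Total resistance from the source is Ra + (Rb‖R_L) = 4972 Ω, so I = 27.3/4972 Ω = 5.491 mA.
P = I²·Ra = (5.491 mA)² × 492 Ω = 14.8 mW.

P ≈ 14.8 mW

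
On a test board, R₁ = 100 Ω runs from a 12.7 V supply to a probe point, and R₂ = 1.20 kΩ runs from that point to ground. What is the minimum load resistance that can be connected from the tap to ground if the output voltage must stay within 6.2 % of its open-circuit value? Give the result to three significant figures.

Output resistance R_th = R₁‖R₂ = (100 × 1200)/1300 = 92.31 Ω.
The fractional drop is R_th/(R_th + R_L); requiring this ≤ 0.0620 gives R_L ≥ R_th(1/0.0620 − 1) = 92.31 × 15.13 = 1.40 kΩ.

R_L(min) ≈ 1.40 kΩ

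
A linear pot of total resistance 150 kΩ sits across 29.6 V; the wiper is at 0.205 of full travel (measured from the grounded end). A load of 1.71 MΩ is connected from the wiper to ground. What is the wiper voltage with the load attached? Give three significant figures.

The wiper splits the pot into (1−α)R = 119.2 kΩ above and αR = 30.75 kΩ below.
Lower section ‖ load = 30.21 kΩ.
V_wiper = 29.6 × 30.21/(119.2 + 30.21) = 5.98 V.

V ≈ 5.98 V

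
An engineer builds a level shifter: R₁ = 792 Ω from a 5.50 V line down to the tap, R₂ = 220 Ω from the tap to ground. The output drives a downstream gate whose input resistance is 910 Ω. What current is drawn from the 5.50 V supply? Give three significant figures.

R₂‖R_L = 177.2 Ω, so the source sees R₁ + R₂‖R_L = 969.2 Ω.
I = 5.50 V / 969.2 Ω = 5.67 mA.

I ≈ 5.67 mA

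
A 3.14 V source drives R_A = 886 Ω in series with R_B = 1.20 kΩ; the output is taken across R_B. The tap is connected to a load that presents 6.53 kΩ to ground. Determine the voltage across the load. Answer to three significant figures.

V_out ≈ 1.68 V

The load sits in parallel with R_B: R_B‖R_L = (1200 × 6530) / (1200 + 6530) = 1014 Ω.
V_out = 3.14 × 1014 / (886 + 1014) = 3.14 × 1014/1900 = 1.68 V.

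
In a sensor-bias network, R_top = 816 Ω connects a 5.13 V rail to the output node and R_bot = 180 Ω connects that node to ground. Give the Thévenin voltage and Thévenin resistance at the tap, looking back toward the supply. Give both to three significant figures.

V_th = 0.927 V, R_th = 147 Ω

V_th is the open-circuit tap voltage: 5.13 × 180/(816 + 180) = 0.927 V.
With the supply zeroed, R_top and R_bot appear in parallel from the tap: R_th = R_top‖R_bot = (816 × 180)/996.0 = 147 Ω.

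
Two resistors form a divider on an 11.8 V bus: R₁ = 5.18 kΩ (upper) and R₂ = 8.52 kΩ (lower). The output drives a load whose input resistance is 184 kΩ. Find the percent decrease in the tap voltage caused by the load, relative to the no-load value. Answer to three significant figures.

The divider's output (Thévenin) resistance is R₁‖R₂ = 3.221 kΩ.
Fractional drop under load = R_th/(R_th + R_L) = 3.221 / (3.221 + 184) = 0.01721.
So the output falls by 1.72 %.

1.72 %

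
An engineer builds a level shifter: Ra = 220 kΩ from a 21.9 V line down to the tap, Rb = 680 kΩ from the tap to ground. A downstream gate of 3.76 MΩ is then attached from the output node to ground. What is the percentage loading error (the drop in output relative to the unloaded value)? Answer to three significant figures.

The divider's output (Thévenin) resistance is Ra‖Rb = 166.2 kΩ.
Fractional drop under load = R_th/(R_th + R_L) = 166.2 / (166.2 + 3760) = 0.04234.
So the output falls by 4.23 %.

4.23 %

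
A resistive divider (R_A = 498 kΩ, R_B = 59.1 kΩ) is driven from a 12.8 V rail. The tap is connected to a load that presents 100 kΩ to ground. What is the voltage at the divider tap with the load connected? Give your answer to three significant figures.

The load sits in parallel with R_B: R_B‖R_L = (59.1 × 100) / (59.1 + 100) = 37.15 kΩ.
V_out = 12.8 × 37.15 / (498 + 37.15) = 12.8 × 37.15/535.1 = 0.888 V.
(Unloaded it would have been 1.36 V.)

V_out ≈ 0.888 V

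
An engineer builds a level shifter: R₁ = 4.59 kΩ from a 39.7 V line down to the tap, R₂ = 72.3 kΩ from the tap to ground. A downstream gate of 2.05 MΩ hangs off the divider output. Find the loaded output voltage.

V_out ≈ 37.3 V

The load sits in parallel with R₂: R₂‖R_L = (72.3 × 2050) / (72.3 + 2050) = 69.84 kΩ.
V_out = 39.7 × 69.84 / (4.59 + 69.84) = 39.7 × 69.84/74.43 = 37.3 V.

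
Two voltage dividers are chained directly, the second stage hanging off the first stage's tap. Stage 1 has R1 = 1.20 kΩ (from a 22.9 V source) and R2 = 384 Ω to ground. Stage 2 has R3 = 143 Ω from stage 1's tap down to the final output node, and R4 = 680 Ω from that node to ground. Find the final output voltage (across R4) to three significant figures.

V_out ≈ 3.39 V

Stage 2 presents R3+R4 = 823.0 Ω as a load on stage 1's tap.
Stage 1's lower leg becomes R2‖(R3+R4) = 261.8 Ω, so V_mid = 22.9 × 261.8/1462 = 4.102 V.
Stage 2 is itself unloaded: V_out = V_mid × R4/(R3+R4) = 4.102 × 680/823.0 = 3.39 V.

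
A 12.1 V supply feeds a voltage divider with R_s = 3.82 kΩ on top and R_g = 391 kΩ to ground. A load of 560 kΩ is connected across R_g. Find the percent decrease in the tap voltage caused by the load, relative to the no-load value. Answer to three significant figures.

The divider's output (Thévenin) resistance is R_s‖R_g = 3.783 kΩ.
Fractional drop under load = R_th/(R_th + R_L) = 3.783 / (3.783 + 560) = 0.006710.
So the output falls by 0.671 %.

0.671 %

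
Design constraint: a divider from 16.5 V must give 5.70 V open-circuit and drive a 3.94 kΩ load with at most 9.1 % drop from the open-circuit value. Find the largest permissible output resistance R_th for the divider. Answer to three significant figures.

R_th ≤ 394 Ω

Loading drop = R_th/(R_th + R_L) ≤ 0.0910, so R_th ≤ R_L · ε/(1−ε) = 3.94 kΩ × 0.0910/0.9090 = 394 Ω.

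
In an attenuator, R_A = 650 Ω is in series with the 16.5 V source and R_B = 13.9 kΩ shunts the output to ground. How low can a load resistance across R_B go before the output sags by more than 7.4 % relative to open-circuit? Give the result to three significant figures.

Output resistance R_th = R_A‖R_B = (650 × 13900)/14550 = 621.0 Ω.
The fractional drop is R_th/(R_th + R_L); requiring this ≤ 0.0740 gives R_L ≥ R_th(1/0.0740 − 1) = 621.0 × 12.51 = 7.77 kΩ.

R_L(min) ≈ 7.77 kΩ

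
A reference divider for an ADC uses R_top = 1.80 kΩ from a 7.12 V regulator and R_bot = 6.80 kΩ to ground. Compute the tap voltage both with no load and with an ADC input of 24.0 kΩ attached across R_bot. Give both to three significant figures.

Open-circuit: V = 7.12 × 6.80/(1.80 + 6.80) = 5.63 V.
With the load, R_bot becomes R_bot‖R_L = 5.299 kΩ, so V = 7.12 × 5.299/7.099 = 5.31 V.

Unloaded: 5.63 V; loaded: 5.31 V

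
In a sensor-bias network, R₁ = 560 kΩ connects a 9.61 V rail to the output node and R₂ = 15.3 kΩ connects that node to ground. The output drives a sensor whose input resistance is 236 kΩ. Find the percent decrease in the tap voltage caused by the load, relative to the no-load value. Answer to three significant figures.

The divider's output (Thévenin) resistance is R₁‖R₂ = 14.89 kΩ.
Fractional drop under load = R_th/(R_th + R_L) = 14.89 / (14.89 + 236) = 0.05936.
So the output falls by 5.94 %.

5.94 %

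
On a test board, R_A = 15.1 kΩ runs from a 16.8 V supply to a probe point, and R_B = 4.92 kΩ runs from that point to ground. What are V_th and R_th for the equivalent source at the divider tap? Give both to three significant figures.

V_th = 4.13 V, R_th = 3.71 kΩ

V_th is the open-circuit tap voltage: 16.8 × 4.92/(15.1 + 4.92) = 4.13 V.
With the supply zeroed, R_A and R_B appear in parallel from the tap: R_th = R_A‖R_B = (15.1 × 4.92)/20.02 = 3.71 kΩ.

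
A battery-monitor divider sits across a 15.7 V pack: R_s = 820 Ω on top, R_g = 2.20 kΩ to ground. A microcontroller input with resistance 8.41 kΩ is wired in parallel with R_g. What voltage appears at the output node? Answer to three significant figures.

V_out ≈ 10.7 V

The load sits in parallel with R_g: R_g‖R_L = (2200 × 8410) / (2200 + 8410) = 1744 Ω.
V_out = 15.7 × 1744 / (820 + 1744) = 15.7 × 1744/2564 = 10.7 V.
(Unloaded it would have been 11.4 V.)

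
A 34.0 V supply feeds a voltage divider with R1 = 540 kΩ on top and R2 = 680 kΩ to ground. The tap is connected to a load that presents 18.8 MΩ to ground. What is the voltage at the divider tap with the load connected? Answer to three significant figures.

The load sits in parallel with R2: R2‖R_L = (680 × 18800) / (680 + 18800) = 656.3 kΩ.
V_out = 34.0 × 656.3 / (540 + 656.3) = 34.0 × 656.3/1196 = 18.7 V.

V_out ≈ 18.7 V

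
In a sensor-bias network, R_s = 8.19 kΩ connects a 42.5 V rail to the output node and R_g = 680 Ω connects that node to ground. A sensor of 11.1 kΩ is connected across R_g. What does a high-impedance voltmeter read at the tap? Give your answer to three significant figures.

The load sits in parallel with R_g: R_g‖R_L = (680 × 11100) / (680 + 11100) = 640.7 Ω.
V_out = 42.5 × 640.7 / (8190 + 640.7) = 42.5 × 640.7/8831 = 3.08 V.

V_out ≈ 3.08 V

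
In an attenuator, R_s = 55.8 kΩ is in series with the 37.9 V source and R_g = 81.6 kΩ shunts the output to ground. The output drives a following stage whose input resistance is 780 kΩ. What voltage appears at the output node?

The load sits in parallel with R_g: R_g‖R_L = (81.6 × 780) / (81.6 + 780) = 73.87 kΩ.
V_out = 37.9 × 73.87 / (55.8 + 73.87) = 37.9 × 73.87/129.7 = 21.6 V.

V_out ≈ 21.6 V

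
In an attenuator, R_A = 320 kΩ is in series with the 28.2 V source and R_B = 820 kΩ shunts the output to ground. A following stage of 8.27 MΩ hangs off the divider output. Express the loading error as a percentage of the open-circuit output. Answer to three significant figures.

2.71 %

The divider's output (Thévenin) resistance is R_A‖R_B = 230.2 kΩ.
Fractional drop under load = R_th/(R_th + R_L) = 230.2 / (230.2 + 8270) = 0.02708.
So the output falls by 2.71 %.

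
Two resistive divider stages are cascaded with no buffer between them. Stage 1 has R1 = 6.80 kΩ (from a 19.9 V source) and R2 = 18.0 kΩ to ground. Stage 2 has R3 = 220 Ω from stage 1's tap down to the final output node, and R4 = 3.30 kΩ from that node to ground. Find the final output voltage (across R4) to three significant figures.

Stage 2 presents R3+R4 = 3520 Ω as a load on stage 1's tap.
Stage 1's lower leg becomes R2‖(R3+R4) = 2944 Ω, so V_mid = 19.9 × 2944/9744 = 6.013 V.
Stage 2 is itself unloaded: V_out = V_mid × R4/(R3+R4) = 6.013 × 3300/3520 = 5.64 V.

V_out ≈ 5.64 V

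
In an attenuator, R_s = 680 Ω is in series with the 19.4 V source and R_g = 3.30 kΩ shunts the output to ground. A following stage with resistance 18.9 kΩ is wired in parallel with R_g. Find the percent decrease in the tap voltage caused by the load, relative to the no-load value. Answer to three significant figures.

2.90 %

The divider's output (Thévenin) resistance is R_s‖R_g = 563.8 Ω.
Fractional drop under load = R_th/(R_th + R_L) = 563.8 / (563.8 + 18900) = 0.02897.
So the output falls by 2.90 %.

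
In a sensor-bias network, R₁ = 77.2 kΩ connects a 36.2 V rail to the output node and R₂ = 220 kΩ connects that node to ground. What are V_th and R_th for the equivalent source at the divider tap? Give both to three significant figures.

V_th = 26.8 V, R_th = 57.1 kΩ

V_th is the open-circuit tap voltage: 36.2 × 220/(77.2 + 220) = 26.8 V.
With the supply zeroed, R₁ and R₂ appear in parallel from the tap: R_th = R₁‖R₂ = (77.2 × 220)/297.2 = 57.1 kΩ.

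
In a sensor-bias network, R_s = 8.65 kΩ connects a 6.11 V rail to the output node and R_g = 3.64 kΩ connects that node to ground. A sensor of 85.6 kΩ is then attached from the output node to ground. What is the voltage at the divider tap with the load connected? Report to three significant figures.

The load sits in parallel with R_g: R_g‖R_L = (3.64 × 85.6) / (3.64 + 85.6) = 3.492 kΩ.
V_out = 6.11 × 3.492 / (8.65 + 3.492) = 6.11 × 3.492/12.14 = 1.76 V.

V_out ≈ 1.76 V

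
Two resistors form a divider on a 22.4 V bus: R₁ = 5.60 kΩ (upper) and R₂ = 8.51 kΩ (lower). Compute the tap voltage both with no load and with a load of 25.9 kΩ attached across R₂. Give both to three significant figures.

Unloaded: 13.5 V; loaded: 12.0 V

Open-circuit: V = 22.4 × 8.51/(5.60 + 8.51) = 13.5 V.
With the load, R₂ becomes R₂‖R_L = 6.405 kΩ, so V = 22.4 × 6.405/12.01 = 12.0 V.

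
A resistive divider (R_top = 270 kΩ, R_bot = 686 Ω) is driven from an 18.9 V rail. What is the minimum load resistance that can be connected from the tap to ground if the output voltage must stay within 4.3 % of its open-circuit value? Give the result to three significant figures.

R_L(min) ≈ 15.2 kΩ

Output resistance R_th = R_top‖R_bot = (270000 × 686)/270700 = 684.3 Ω.
The fractional drop is R_th/(R_th + R_L); requiring this ≤ 0.0430 gives R_L ≥ R_th(1/0.0430 − 1) = 684.3 × 22.26 = 15.2 kΩ.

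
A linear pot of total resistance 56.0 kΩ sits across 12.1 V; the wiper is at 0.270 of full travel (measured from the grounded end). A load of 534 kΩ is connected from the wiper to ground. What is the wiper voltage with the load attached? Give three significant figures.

The wiper splits the pot into (1−α)R = 40.88 kΩ above and αR = 15.12 kΩ below.
Lower section ‖ load = 14.70 kΩ.
V_wiper = 12.1 × 14.70/(40.88 + 14.70) = 3.20 V.

V ≈ 3.20 V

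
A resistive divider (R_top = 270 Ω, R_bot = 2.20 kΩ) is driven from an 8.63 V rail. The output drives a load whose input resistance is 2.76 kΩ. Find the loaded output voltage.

The load sits in parallel with R_bot: R_bot‖R_L = (2200 × 2760) / (2200 + 2760) = 1224 Ω.
V_out = 8.63 × 1224 / (270 + 1224) = 8.63 × 1224/1494 = 7.07 V.

V_out ≈ 7.07 V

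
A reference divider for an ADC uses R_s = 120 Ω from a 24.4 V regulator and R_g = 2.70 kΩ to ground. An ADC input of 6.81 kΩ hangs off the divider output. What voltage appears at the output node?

V_out ≈ 23.0 V

The load sits in parallel with R_g: R_g‖R_L = (2700 × 6810) / (2700 + 6810) = 1933 Ω.
V_out = 24.4 × 1933 / (120 + 1933) = 24.4 × 1933/2053 = 23.0 V.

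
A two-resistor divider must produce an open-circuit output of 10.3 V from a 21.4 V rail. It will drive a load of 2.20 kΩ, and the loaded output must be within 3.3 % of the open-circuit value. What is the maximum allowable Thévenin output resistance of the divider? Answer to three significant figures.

R_th ≤ 75.1 Ω

Loading drop = R_th/(R_th + R_L) ≤ 0.0330, so R_th ≤ R_L · ε/(1−ε) = 2.20 kΩ × 0.0330/0.9670 = 75.1 Ω.
(Any R1, R2 with R2/(R1+R2) = 0.481 and R1‖R2 ≤ 75.1 Ω will meet the spec.)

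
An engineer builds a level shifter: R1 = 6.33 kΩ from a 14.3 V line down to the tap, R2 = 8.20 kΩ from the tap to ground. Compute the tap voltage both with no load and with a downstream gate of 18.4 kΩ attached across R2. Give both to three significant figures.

Unloaded: 8.07 V; loaded: 6.76 V

Open-circuit: V = 14.3 × 8.20/(6.33 + 8.20) = 8.07 V.
With the load, R2 becomes R2‖R_L = 5.672 kΩ, so V = 14.3 × 5.672/12.00 = 6.76 V.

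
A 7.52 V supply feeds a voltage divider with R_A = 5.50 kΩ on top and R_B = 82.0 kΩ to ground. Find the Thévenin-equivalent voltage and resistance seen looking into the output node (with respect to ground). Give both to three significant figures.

V_th is the open-circuit tap voltage: 7.52 × 82.0/(5.50 + 82.0) = 7.05 V.
With the supply zeroed, R_A and R_B appear in parallel from the tap: R_th = R_A‖R_B = (5.50 × 82.0)/87.50 = 5.15 kΩ.

V_th = 7.05 V, R_th = 5.15 kΩ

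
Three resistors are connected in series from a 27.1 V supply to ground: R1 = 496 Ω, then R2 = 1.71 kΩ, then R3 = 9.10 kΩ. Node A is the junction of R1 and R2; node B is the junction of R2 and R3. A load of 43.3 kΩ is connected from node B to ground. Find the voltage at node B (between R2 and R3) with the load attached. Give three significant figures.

V ≈ 21.0 V

At node B, R3 is in parallel with the load: R3‖R_L = 7520 Ω.
Below node A the resistance is R2 + (R3‖R_L) = 9230 Ω, so V_A = 27.1 × 9230/9726 = 25.72 V.
Then V_B = V_A × (R3‖R_L)/(R2 + R3‖R_L) = 25.72 × 7520/9230 = 21.0 V.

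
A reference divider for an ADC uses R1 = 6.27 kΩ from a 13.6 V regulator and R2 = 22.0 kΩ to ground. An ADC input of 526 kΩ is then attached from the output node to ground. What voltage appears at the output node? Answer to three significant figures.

The load sits in parallel with R2: R2‖R_L = (22.0 × 526) / (22.0 + 526) = 21.12 kΩ.
V_out = 13.6 × 21.12 / (6.27 + 21.12) = 13.6 × 21.12/27.39 = 10.5 V.
(Unloaded it would have been 10.6 V.)

V_out ≈ 10.5 V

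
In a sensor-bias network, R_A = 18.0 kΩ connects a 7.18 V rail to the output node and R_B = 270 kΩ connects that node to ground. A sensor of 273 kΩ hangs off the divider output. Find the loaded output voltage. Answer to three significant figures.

V_out ≈ 6.34 V

The load sits in parallel with R_B: R_B‖R_L = (270 × 273) / (270 + 273) = 135.7 kΩ.
V_out = 7.18 × 135.7 / (18.0 + 135.7) = 7.18 × 135.7/153.7 = 6.34 V.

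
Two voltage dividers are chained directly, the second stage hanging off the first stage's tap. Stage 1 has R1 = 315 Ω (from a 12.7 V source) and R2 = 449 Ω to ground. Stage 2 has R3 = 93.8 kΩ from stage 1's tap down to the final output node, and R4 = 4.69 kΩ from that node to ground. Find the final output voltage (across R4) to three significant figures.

V_out ≈ 0.355 V

Stage 2 presents R3+R4 = 98490 Ω as a load on stage 1's tap.
Stage 1's lower leg becomes R2‖(R3+R4) = 447.0 Ω, so V_mid = 12.7 × 447.0/762.0 = 7.450 V.
Stage 2 is itself unloaded: V_out = V_mid × R4/(R3+R4) = 7.450 × 4690/98490 = 0.355 V.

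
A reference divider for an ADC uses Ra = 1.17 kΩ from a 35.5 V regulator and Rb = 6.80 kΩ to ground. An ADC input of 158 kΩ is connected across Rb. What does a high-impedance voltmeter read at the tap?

V_out ≈ 30.1 V

The load sits in parallel with Rb: Rb‖R_L = (6.80 × 158) / (6.80 + 158) = 6.519 kΩ.
V_out = 35.5 × 6.519 / (1.17 + 6.519) = 35.5 × 6.519/7.689 = 30.1 V.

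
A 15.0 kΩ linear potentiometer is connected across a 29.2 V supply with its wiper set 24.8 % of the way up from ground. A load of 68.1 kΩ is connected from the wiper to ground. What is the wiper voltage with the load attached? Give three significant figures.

The wiper splits the pot into (1−α)R = 11.28 kΩ above and αR = 3.720 kΩ below.
Lower section ‖ load = 3.527 kΩ.
V_wiper = 29.2 × 3.527/(11.28 + 3.527) = 6.96 V.

V ≈ 6.96 V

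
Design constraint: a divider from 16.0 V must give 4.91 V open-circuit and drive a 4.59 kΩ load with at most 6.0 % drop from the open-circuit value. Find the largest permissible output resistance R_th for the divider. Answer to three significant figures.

R_th ≤ 293 Ω

Loading drop = R_th/(R_th + R_L) ≤ 0.0600, so R_th ≤ R_L · ε/(1−ε) = 4.59 kΩ × 0.0600/0.9400 = 293 Ω.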